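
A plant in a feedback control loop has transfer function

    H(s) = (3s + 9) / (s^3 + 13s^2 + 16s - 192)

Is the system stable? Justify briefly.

unstable

The denominator s^3 + 13s^2 + 16s - 192 factors as (s + 8)^2(s - 3), giving poles at s = -8, -8, 3.
Since the pole(s) at s = 3 lie in the right half-plane, the system is unstable.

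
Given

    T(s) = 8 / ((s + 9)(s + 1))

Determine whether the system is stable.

stable

The poles can be read from the denominator factors: s = -9, -1.
Since all poles lie strictly in the left half-plane, the system is stable.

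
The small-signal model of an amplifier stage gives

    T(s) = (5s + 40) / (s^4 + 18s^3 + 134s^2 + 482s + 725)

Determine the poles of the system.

The poles are the roots of the denominator s^4 + 18s^3 + 134s^2 + 482s + 725 = 0.
No real roots exist; factor into two real quadratics: (s^2 + 8s + 25)(s^2 + 10s + 29) = 0.
Each quadratic gives a conjugate pair via the quadratic formula.

s = -4 ± 3j, -5 ± 2j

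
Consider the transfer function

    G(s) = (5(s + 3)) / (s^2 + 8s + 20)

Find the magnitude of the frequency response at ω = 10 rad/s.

Substitute s = j10: numerator = 15 + j50, denominator = -80 + j80.
|G(j10)| = |15 + j50| / |-80 + j80| = 52.202 / 113.14 ≈ 0.4614.

|G(j10)| ≈ 0.4614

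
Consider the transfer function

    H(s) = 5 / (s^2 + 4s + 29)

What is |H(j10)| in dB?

Substitute s = j10: numerator = 5, denominator = -71 + j40.
|H(j10)| = |5| / |-71 + j40| = 5 / 81.492 ≈ 0.06136.
In decibels: 20·log₁₀(0.06136) ≈ -24.2 dB.

|H(j10)|_dB ≈ -24.2 dB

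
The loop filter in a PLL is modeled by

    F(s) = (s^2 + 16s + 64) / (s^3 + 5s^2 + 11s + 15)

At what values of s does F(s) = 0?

Set the numerator to zero: s^2 + 16s + 64 = 0.
Factoring: (s + 8)^2 = 0.

s = -8, -8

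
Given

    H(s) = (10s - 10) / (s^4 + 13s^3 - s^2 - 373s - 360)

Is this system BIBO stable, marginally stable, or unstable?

The denominator s^4 + 13s^3 - s^2 - 373s - 360 factors as (s - 5)(s + 1)(s + 9)(s + 8), giving poles at s = 5, -1, -9, -8.
Since the pole(s) at s = 5 lie in the right half-plane, the system is unstable.

unstable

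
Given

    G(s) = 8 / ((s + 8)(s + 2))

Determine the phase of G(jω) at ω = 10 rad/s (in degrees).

∠G(j10) ≈ -130.0°

At s = j10: numerator = 8, denominator = -84 + j100.
∠G = ∠num − ∠den = 0° − (130.03°) = -130.0°.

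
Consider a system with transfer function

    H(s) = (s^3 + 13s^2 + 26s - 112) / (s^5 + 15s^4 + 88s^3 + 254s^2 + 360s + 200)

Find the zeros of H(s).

Set the numerator to zero: s^3 + 13s^2 + 26s - 112 = 0.
Factoring: (s - 2)(s + 7)(s + 8) = 0.

s = 2, -7, -8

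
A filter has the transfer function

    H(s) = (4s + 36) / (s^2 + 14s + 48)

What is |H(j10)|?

|H(j10)| ≈ 0.3603

Substitute s = j10: numerator = 36 + j40, denominator = -52 + j140.
|H(j10)| = |36 + j40| / |-52 + j140| = 53.814 / 149.35 ≈ 0.3603.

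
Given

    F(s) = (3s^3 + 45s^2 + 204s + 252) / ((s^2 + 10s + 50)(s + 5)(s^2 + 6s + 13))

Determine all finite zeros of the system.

Set the numerator to zero: 3s^3 + 45s^2 + 204s + 252 = 0, i.e. 3·(s^3 + 15s^2 + 68s + 84) = 0.
Factoring: (s + 7)(s + 6)(s + 2) = 0.

s = -7, -6, -2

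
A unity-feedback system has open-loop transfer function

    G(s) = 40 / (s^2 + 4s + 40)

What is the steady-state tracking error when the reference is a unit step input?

G(s) has no poles at the origin.
This is a Type 0 system. Kp = lim_{s→0} G(s) = 40/40 = 1.
e_ss = 1/(1 + Kp) = 1/(1 + 1) = 1/2 ≈ 0.5000.

e_ss = 0.5000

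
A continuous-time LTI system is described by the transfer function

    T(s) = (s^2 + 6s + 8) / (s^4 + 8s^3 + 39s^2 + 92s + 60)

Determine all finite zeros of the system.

Set the numerator to zero: s^2 + 6s + 8 = 0.
Factoring: (s + 2)(s + 4) = 0.

s = -2, -4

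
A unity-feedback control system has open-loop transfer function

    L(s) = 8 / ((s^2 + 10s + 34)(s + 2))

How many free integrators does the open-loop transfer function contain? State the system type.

The denominator has no factor of s at the origin — no free integrator — so this is a Type 0 system.

Type 0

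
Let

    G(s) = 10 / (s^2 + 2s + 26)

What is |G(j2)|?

Substitute s = j2: numerator = 10, denominator = 22 + j4.
|G(j2)| = |10| / |22 + j4| = 10 / 22.361 ≈ 0.4472.

|G(j2)| ≈ 0.4472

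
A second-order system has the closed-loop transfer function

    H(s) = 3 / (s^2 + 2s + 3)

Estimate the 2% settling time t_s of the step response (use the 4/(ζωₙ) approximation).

Comparing s^2 + 2s + 3 to s^2 + 2ζωₙs + ωₙ²: ωₙ = √3 ≈ 1.732 rad/s and ζ = 2/(2·√3) ≈ 0.5774.
ζωₙ = 2/2 = 1, so t_s ≈ 4/(ζωₙ) = 4/1 = 4 s.

t_s ≈ 4 s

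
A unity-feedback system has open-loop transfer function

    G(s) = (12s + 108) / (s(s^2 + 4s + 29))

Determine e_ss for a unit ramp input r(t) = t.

e_ss = 0.2685

G(s) has one pole at the origin.
This is a Type 1 system. Kv = lim_{s→0} s·G(s) = 108/29.
e_ss = 1/Kv = 1/(108/29) = 29/108 ≈ 0.2685.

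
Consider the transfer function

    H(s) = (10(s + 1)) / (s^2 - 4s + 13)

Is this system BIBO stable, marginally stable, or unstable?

unstable

The poles can be read from the denominator factors: s = 2 + 3j, 2 - 3j.
Since the pole(s) at s = 2 ± 3j lie in the right half-plane, the system is unstable.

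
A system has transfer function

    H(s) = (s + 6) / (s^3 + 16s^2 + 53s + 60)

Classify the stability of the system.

stable

The denominator s^3 + 16s^2 + 53s + 60 factors as (s + 12)(s^2 + 4s + 5), giving poles at s = -12, -2 ± j.
Since all poles lie strictly in the left half-plane, the system is stable.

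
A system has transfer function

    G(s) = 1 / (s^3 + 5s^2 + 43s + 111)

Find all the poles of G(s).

s = -1 + 6j, -1 - 6j, -3

The poles are the roots of the denominator s^3 + 5s^2 + 43s + 111 = 0.
Trying s = -3: the polynomial evaluates to 0, so (s + 3) is a factor.
Dividing out leaves s^2 + 2s + 37 = 0.
The quadratic formula then gives s = -1 ± 6j.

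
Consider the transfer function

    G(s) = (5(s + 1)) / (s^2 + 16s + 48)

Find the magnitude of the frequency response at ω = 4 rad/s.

Substitute s = j4: numerator = 5 + j20, denominator = 32 + j64.
|G(j4)| = |5 + j20| / |32 + j64| = 20.616 / 71.554 ≈ 0.2881.

|G(j4)| ≈ 0.2881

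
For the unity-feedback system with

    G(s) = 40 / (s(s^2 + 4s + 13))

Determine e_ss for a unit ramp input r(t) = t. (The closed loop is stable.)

e_ss = 0.3250

G(s) has one pole at the origin.
This is a Type 1 system. Kv = lim_{s→0} s·G(s) = 40/13.
e_ss = 1/Kv = 1/(40/13) = 13/40 ≈ 0.3250.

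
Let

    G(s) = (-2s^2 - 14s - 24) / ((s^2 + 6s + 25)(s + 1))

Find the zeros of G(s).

Set the numerator to zero: -2s^2 - 14s - 24 = 0, i.e. -2·(s^2 + 7s + 12) = 0.
Factoring: (s + 4)(s + 3) = 0.

s = -4, -3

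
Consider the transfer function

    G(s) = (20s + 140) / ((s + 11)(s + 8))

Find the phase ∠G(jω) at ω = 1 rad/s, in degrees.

At s = j1: numerator = 140 + j20, denominator = 87 + j19.
∠G = ∠num − ∠den = 8.1301° − (12.319°) = -4.189°.

∠G(j1) ≈ -4.189°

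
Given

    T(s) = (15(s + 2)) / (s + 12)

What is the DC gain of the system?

At s = 0 each factor (s + a) contributes a and each (s^2 + bs + c) contributes c.
T(0) = 15·(2) / ((12)) = 30/12 = 5/2.

T(0) = 5/2 ≈ 2.500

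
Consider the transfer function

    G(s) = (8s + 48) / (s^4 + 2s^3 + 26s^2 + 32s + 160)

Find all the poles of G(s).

The poles are the roots of the denominator s^4 + 2s^3 + 26s^2 + 32s + 160 = 0.
No real roots exist; factor into two real quadratics: (s^2 + 16)(s^2 + 2s + 10) = 0.
Each quadratic gives a conjugate pair via the quadratic formula.

s = ±4j, -1 ± 3j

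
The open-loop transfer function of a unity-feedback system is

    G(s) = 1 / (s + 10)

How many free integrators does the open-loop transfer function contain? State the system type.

The denominator has no factor of s at the origin — no free integrator — so this is a Type 0 system.

Type 0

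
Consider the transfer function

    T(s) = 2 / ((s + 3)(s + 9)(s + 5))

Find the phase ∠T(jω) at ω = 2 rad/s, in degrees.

At s = j2: numerator = 2, denominator = 67 + j166.
∠T = ∠num − ∠den = 0° − (68.020°) = -68.02°.

∠T(j2) ≈ -68.02°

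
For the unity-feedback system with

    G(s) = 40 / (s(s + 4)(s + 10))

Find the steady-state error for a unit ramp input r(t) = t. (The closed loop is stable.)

e_ss = 1

G(s) has one pole at the origin.
This is a Type 1 system. Kv = lim_{s→0} s·G(s) = 40/40 = 1.
e_ss = 1/Kv = 1/(1) = 1.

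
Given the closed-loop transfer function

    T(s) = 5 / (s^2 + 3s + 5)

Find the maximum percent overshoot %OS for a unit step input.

Comparing s^2 + 3s + 5 to s^2 + 2ζωₙs + ωₙ²: ωₙ = √5 ≈ 2.236 rad/s and ζ = 3/(2·√5) ≈ 0.6708.
%OS = 100·exp(−πζ/√(1−ζ²)) = 100·exp(−π·0.6708/√(1−0.6708²)) ≈ 5.83%.

%OS ≈ 5.83%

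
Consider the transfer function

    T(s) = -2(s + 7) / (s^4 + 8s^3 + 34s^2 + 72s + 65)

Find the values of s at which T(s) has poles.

s = -2 + j, -2 - j, -2 + 3j, -2 - 3j

The poles are the roots of the denominator s^4 + 8s^3 + 34s^2 + 72s + 65 = 0.
No real roots exist; factor into two real quadratics: (s^2 + 4s + 5)(s^2 + 4s + 13) = 0.
Each quadratic gives a conjugate pair via the quadratic formula.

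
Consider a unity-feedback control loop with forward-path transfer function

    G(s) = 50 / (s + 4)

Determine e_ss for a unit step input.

G(s) has no poles at the origin.
This is a Type 0 system. Kp = lim_{s→0} G(s) = 50/4 = 25/2.
e_ss = 1/(1 + Kp) = 1/(1 + 25/2) = 2/27 ≈ 0.07407.

e_ss = 0.07407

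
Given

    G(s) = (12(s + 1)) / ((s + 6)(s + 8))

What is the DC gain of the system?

At s = 0 each factor (s + a) contributes a and each (s^2 + bs + c) contributes c.
G(0) = 12·(1) / ((6) · (8)) = 12/48 = 1/4.

G(0) = 1/4 ≈ 0.2500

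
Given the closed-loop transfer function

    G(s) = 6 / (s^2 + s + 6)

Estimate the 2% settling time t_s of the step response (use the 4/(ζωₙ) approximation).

Comparing s^2 + s + 6 to s^2 + 2ζωₙs + ωₙ²: ωₙ = √6 ≈ 2.449 rad/s and ζ = 1/(2·√6) ≈ 0.2041.
ζωₙ = 1/2 = 0.5, so t_s ≈ 4/(ζωₙ) = 4/0.5 = 8 s.

t_s ≈ 8 s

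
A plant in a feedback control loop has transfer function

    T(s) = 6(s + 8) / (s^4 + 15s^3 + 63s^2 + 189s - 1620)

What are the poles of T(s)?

The poles are the roots of the denominator s^4 + 15s^3 + 63s^2 + 189s - 1620 = 0.
Trying s = -12: the polynomial evaluates to 0, so (s + 12) is a factor.
Dividing out leaves s^3 + 3s^2 + 27s - 135 = 0.
This factors further as (s^2 + 6s + 45)(s - 3) = 0.

s = -3 ± 6j, -12, 3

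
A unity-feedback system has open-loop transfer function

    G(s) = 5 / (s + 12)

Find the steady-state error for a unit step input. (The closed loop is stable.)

e_ss = 0.7059

G(s) has no poles at the origin.
This is a Type 0 system. Kp = lim_{s→0} G(s) = 5/12.
e_ss = 1/(1 + Kp) = 1/(1 + 5/12) = 12/17 ≈ 0.7059.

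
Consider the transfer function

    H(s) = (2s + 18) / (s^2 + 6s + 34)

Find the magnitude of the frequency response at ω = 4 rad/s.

|H(j4)| ≈ 0.6566

Substitute s = j4: numerator = 18 + j8, denominator = 18 + j24.
|H(j4)| = |18 + j8| / |18 + j24| = 19.698 / 30 ≈ 0.6566.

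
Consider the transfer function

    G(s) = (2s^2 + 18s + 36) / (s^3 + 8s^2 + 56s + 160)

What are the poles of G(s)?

The poles are the roots of the denominator s^3 + 8s^2 + 56s + 160 = 0.
Trying s = -4: the polynomial evaluates to 0, so (s + 4) is a factor.
Dividing out leaves s^2 + 4s + 40 = 0.
The quadratic formula then gives s = -2 ± 6j.

s = -2 ± 6j, -4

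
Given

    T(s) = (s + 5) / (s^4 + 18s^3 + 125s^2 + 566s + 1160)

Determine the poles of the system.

The poles are the roots of the denominator s^4 + 18s^3 + 125s^2 + 566s + 1160 = 0.
Trying s = -10: the polynomial evaluates to 0, so (s + 10) is a factor.
Dividing out leaves s^3 + 8s^2 + 45s + 116 = 0.
This factors further as (s^2 + 4s + 29)(s + 4) = 0.

s = -2 ± 5j, -10, -4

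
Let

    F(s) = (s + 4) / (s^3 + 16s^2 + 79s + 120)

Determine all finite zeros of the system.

Set the numerator to zero: s + 4 = 0.
So s = -4.

s = -4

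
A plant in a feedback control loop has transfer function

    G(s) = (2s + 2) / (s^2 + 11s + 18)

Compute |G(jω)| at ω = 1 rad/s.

|G(j1)| ≈ 0.1397

Substitute s = j1: numerator = 2 + j2, denominator = 17 + j11.
|G(j1)| = |2 + j2| / |17 + j11| = 2.8284 / 20.248 ≈ 0.1397.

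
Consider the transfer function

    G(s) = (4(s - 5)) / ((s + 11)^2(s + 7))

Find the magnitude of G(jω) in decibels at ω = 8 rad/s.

|G(j8)|_dB ≈ -34.3 dB

Substitute s = j8: numerator = -20 + j32, denominator = -1009 + j1688.
|G(j8)| = |-20 + j32| / |-1009 + j1688| = 37.736 / 1966.6 ≈ 0.01919.
In decibels: 20·log₁₀(0.01919) ≈ -34.3 dB.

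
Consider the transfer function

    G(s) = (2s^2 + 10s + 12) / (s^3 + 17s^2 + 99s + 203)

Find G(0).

Set s = 0: G(0) = (12) / (203) = 12/203.

G(0) = 12/203 ≈ 0.05911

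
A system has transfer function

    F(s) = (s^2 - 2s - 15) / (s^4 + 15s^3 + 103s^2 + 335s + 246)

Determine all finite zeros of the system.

Set the numerator to zero: s^2 - 2s - 15 = 0.
Factoring: (s - 5)(s + 3) = 0.

s = 5, -3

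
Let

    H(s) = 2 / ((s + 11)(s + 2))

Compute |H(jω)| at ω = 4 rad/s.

|H(j4)| ≈ 0.03821

Substitute s = j4: numerator = 2, denominator = 6 + j52.
|H(j4)| = |2| / |6 + j52| = 2 / 52.345 ≈ 0.03821.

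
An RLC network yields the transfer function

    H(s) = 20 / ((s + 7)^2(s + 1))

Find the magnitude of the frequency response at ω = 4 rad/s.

Substitute s = j4: numerator = 20, denominator = -191 + j188.
|H(j4)| = |20| / |-191 + j188| = 20 / 268.00 ≈ 0.07463.

|H(j4)| ≈ 0.07463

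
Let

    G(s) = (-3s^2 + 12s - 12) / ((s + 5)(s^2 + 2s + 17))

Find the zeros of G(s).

s = 2, 2

Set the numerator to zero: -3s^2 + 12s - 12 = 0, i.e. -3·(s^2 - 4s + 4) = 0.
Factoring: (s - 2)^2 = 0.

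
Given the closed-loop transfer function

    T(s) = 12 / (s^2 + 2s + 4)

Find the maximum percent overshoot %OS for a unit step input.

%OS ≈ 16.3%

Comparing s^2 + 2s + 4 to s^2 + 2ζωₙs + ωₙ²: ωₙ = 2 rad/s and ζ = 2/(2·2) = 0.5.
%OS = 100·exp(−πζ/√(1−ζ²)) = 100·exp(−π·0.5/√(1−0.5²)) ≈ 16.3%.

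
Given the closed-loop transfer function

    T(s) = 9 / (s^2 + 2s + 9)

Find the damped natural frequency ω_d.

Comparing s^2 + 2s + 9 to s^2 + 2ζωₙs + ωₙ²: ωₙ = 3 rad/s and ζ = 2/(2·3) ≈ 0.3333.
ζωₙ = 2/2 = 1, so ω_d = ωₙ√(1−ζ²) = √(ωₙ² − (ζωₙ)²) = √(9 − 1²) = √8 ≈ 2.828 rad/s.

ω_d ≈ 2.828 rad/s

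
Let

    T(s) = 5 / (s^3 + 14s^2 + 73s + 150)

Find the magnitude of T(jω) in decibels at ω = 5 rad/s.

Substitute s = j5: numerator = 5, denominator = -200 + j240.
|T(j5)| = |5| / |-200 + j240| = 5 / 312.41 ≈ 0.01600.
In decibels: 20·log₁₀(0.01600) ≈ -35.9 dB.

|T(j5)|_dB ≈ -35.9 dB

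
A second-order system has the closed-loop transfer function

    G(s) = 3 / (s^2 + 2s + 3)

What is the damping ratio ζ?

ζ ≈ 0.5774

Compare the denominator to the standard form s^2 + 2ζωₙs + ωₙ².
ωₙ² = 3, so ωₙ = √3 ≈ 1.732 rad/s.
2ζωₙ = 2, so ζ = 2/(2·√3) ≈ 0.5774.
With ζ = 0.5774 the response is underdamped.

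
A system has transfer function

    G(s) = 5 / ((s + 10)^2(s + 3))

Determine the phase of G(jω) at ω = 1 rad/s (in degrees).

∠G(j1) ≈ -29.86°

At s = j1: numerator = 5, denominator = 277 + j159.
∠G = ∠num − ∠den = 0° − (29.856°) = -29.86°.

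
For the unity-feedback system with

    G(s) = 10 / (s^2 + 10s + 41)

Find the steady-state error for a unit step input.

e_ss = 0.8039

G(s) has no poles at the origin.
This is a Type 0 system. Kp = lim_{s→0} G(s) = 10/41.
e_ss = 1/(1 + Kp) = 1/(1 + 10/41) = 41/51 ≈ 0.8039.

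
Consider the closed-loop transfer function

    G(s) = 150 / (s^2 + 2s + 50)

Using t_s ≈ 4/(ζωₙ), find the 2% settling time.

Comparing s^2 + 2s + 50 to s^2 + 2ζωₙs + ωₙ²: ωₙ = √50 ≈ 7.071 rad/s and ζ = 2/(2·√50) ≈ 0.1414.
ζωₙ = 2/2 = 1, so t_s ≈ 4/(ζωₙ) = 4/1 = 4 s.

t_s ≈ 4 s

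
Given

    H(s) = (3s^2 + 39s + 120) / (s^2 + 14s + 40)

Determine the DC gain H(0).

H(0) = 3

Set s = 0: H(0) = (120) / (40) = 3.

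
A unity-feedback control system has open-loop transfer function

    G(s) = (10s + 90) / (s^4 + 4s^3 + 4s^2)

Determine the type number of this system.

Factor s from the denominator: s^4 + 4s^3 + 4s^2 = s^2·(s^2 + 4s + 4).
There are 2 poles at the origin, so the system is Type 2.

Type 2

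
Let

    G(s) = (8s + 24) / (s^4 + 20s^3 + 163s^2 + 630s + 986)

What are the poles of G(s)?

The poles are the roots of the denominator s^4 + 20s^3 + 163s^2 + 630s + 986 = 0.
No real roots exist; factor into two real quadratics: (s^2 + 10s + 29)(s^2 + 10s + 34) = 0.
Each quadratic gives a conjugate pair via the quadratic formula.

s = -5 + 2j, -5 - 2j, -5 + 3j, -5 - 3j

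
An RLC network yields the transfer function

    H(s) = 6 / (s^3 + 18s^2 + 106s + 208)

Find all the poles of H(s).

s = -5 ± j, -8

The poles are the roots of the denominator s^3 + 18s^2 + 106s + 208 = 0.
Trying s = -8: the polynomial evaluates to 0, so (s + 8) is a factor.
Dividing out leaves s^2 + 10s + 26 = 0.
The quadratic formula then gives s = -5 ± 1j.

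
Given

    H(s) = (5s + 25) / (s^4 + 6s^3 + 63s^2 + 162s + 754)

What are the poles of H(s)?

s = -1 + 5j, -1 - 5j, -2 + 5j, -2 - 5j

The poles are the roots of the denominator s^4 + 6s^3 + 63s^2 + 162s + 754 = 0.
No real roots exist; factor into two real quadratics: (s^2 + 2s + 26)(s^2 + 4s + 29) = 0.
Each quadratic gives a conjugate pair via the quadratic formula.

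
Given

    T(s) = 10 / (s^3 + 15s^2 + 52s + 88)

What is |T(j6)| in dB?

|T(j6)|_dB ≈ -33.3 dB

Substitute s = j6: numerator = 10, denominator = -452 + j96.
|T(j6)| = |10| / |-452 + j96| = 10 / 462.08 ≈ 0.02164.
In decibels: 20·log₁₀(0.02164) ≈ -33.3 dB.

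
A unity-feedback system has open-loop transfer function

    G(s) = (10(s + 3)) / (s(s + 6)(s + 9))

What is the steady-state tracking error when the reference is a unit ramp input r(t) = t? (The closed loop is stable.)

e_ss = 1.800

G(s) has one pole at the origin.
This is a Type 1 system. Kv = lim_{s→0} s·G(s) = 30/54 = 5/9.
e_ss = 1/Kv = 1/(5/9) = 9/5 ≈ 1.800.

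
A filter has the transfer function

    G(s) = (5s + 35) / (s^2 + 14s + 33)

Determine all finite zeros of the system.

Set the numerator to zero: 5s + 35 = 0, i.e. 5·(s + 7) = 0.
So s = -7.

s = -7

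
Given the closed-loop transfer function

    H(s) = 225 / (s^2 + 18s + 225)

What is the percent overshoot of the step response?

Comparing s^2 + 18s + 225 to s^2 + 2ζωₙs + ωₙ²: ωₙ = 15 rad/s and ζ = 18/(2·15) = 0.6.
%OS = 100·exp(−πζ/√(1−ζ²)) = 100·exp(−π·0.6/√(1−0.6²)) ≈ 9.48%.

%OS ≈ 9.48%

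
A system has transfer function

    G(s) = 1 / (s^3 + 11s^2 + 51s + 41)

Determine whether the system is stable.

The denominator s^3 + 11s^2 + 51s + 41 factors as (s^2 + 10s + 41)(s + 1), giving poles at s = -5 ± 4j, -1.
Since all poles lie strictly in the left half-plane, the system is stable.

stable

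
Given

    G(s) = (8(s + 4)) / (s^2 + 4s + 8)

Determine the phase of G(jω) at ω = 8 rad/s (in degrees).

At s = j8: numerator = 32 + j64, denominator = -56 + j32.
∠G = ∠num − ∠den = 63.435° − (150.26°) = -86.82°.

∠G(j8) ≈ -86.82°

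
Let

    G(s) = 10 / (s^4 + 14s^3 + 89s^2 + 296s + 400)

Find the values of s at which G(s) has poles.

s = -3 ± 4j, -4, -4

The poles are the roots of the denominator s^4 + 14s^3 + 89s^2 + 296s + 400 = 0.
Trying s = -4: the polynomial evaluates to 0, so (s + 4) is a factor.
Dividing out leaves s^3 + 10s^2 + 49s + 100 = 0.
This factors further as (s^2 + 6s + 25)(s + 4) = 0.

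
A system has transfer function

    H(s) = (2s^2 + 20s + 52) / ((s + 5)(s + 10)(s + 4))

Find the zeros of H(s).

Set the numerator to zero: 2s^2 + 20s + 52 = 0, i.e. 2·(s^2 + 10s + 26) = 0.
Factoring: (s^2 + 10s + 26) = 0.

s = -5 ± j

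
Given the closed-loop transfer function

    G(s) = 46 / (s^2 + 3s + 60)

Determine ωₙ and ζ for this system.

Compare the denominator to the standard form s^2 + 2ζωₙs + ωₙ².
ωₙ² = 60, so ωₙ = √60 ≈ 7.746 rad/s.
2ζωₙ = 3, so ζ = 3/(2·√60) ≈ 0.1936.
With ζ = 0.1936 the response is underdamped.

ωₙ ≈ 7.746 rad/s, ζ ≈ 0.1936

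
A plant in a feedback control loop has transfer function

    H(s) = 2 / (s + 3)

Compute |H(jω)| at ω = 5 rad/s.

Substitute s = j5: numerator = 2, denominator = 3 + j5.
|H(j5)| = |2| / |3 + j5| = 2 / 5.8310 ≈ 0.3430.

|H(j5)| ≈ 0.3430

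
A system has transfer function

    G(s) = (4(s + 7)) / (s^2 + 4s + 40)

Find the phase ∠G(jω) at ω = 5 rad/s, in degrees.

∠G(j5) ≈ -17.59°

At s = j5: numerator = 28 + j20, denominator = 15 + j20.
∠G = ∠num − ∠den = 35.538° − (53.130°) = -17.59°.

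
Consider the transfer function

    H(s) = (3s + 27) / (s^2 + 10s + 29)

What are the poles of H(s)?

s = -5 + 2j, -5 - 2j

The poles are the roots of the denominator s^2 + 10s + 29 = 0.
Using the quadratic formula: s = (-10 ± √(-16))/2 = -5 ± 2j.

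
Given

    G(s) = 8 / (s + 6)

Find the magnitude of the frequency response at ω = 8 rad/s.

Substitute s = j8: numerator = 8, denominator = 6 + j8.
|G(j8)| = |8| / |6 + j8| = 8 / 10 = 0.8000.

|G(j8)| = 0.8000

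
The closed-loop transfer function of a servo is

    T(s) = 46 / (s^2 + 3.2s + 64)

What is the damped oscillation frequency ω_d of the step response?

Comparing s^2 + 3.2s + 64 to s^2 + 2ζωₙs + ωₙ²: ωₙ = 8 rad/s and ζ = 3.2/(2·8) = 0.2.
ζωₙ = 3.2/2 = 1.6, so ω_d = ωₙ√(1−ζ²) = √(ωₙ² − (ζωₙ)²) = √(64 − 1.6²) = √61.44 ≈ 7.838 rad/s.

ω_d ≈ 7.838 rad/s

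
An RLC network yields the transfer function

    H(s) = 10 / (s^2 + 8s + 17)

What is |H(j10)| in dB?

Substitute s = j10: numerator = 10, denominator = -83 + j80.
|H(j10)| = |10| / |-83 + j80| = 10 / 115.28 ≈ 0.08675.
In decibels: 20·log₁₀(0.08675) ≈ -21.2 dB.

|H(j10)|_dB ≈ -21.2 dB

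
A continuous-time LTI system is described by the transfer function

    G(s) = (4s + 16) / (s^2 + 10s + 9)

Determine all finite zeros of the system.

Set the numerator to zero: 4s + 16 = 0, i.e. 4·(s + 4) = 0.
So s = -4.

s = -4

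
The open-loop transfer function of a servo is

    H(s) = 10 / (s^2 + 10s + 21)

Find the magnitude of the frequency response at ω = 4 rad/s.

Substitute s = j4: numerator = 10, denominator = 5 + j40.
|H(j4)| = |10| / |5 + j40| = 10 / 40.311 ≈ 0.2481.

|H(j4)| ≈ 0.2481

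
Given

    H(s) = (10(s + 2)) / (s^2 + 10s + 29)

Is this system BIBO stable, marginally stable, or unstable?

The poles can be read from the denominator factors: s = -5 + 2j, -5 - 2j.
Since all poles lie strictly in the left half-plane, the system is stable.

stable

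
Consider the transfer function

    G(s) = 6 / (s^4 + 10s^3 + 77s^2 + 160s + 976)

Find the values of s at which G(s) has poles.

s = 4j, -4j, -5 + 6j, -5 - 6j

The poles are the roots of the denominator s^4 + 10s^3 + 77s^2 + 160s + 976 = 0.
No real roots exist; factor into two real quadratics: (s^2 + 16)(s^2 + 10s + 61) = 0.
Each quadratic gives a conjugate pair via the quadratic formula.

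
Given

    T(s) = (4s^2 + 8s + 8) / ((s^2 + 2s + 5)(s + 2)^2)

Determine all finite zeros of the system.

s = -1 + j, -1 - j

Set the numerator to zero: 4s^2 + 8s + 8 = 0, i.e. 4·(s^2 + 2s + 2) = 0.
Factoring: (s^2 + 2s + 2) = 0.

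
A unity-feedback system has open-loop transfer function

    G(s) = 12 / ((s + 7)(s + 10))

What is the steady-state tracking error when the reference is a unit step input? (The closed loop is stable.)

e_ss = 0.8537

G(s) has no poles at the origin.
This is a Type 0 system. Kp = lim_{s→0} G(s) = 12/70 = 6/35.
e_ss = 1/(1 + Kp) = 1/(1 + 6/35) = 35/41 ≈ 0.8537.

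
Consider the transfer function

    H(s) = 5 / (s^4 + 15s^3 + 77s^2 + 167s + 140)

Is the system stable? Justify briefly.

The denominator s^4 + 15s^3 + 77s^2 + 167s + 140 factors as (s + 7)(s + 4)(s^2 + 4s + 5), giving poles at s = -7, -4, -2 + j, -2 - j.
Since all poles lie strictly in the left half-plane, the system is stable.

stable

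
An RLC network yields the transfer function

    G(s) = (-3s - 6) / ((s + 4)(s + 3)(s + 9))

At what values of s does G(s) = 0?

Set the numerator to zero: -3s - 6 = 0, i.e. -3·(s + 2) = 0.
So s = -2.

s = -2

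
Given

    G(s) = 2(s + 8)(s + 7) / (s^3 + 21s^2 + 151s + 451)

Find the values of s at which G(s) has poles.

s = -5 + 4j, -5 - 4j, -11

The poles are the roots of the denominator s^3 + 21s^2 + 151s + 451 = 0.
Trying s = -11: the polynomial evaluates to 0, so (s + 11) is a factor.
Dividing out leaves s^2 + 10s + 41 = 0.
The quadratic formula then gives s = -5 ± 4j.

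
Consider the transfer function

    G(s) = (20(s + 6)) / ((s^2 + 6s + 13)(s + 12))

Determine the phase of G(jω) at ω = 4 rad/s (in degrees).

At s = j4: numerator = 120 + j80, denominator = -132 + j276.
∠G = ∠num − ∠den = 33.690° − (115.56°) = -81.87°.

∠G(j4) ≈ -81.87°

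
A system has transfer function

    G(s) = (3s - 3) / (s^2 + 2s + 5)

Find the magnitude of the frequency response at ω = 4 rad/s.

|G(j4)| ≈ 0.9094

Substitute s = j4: numerator = -3 + j12, denominator = -11 + j8.
|G(j4)| = |-3 + j12| / |-11 + j8| = 12.369 / 13.601 ≈ 0.9094.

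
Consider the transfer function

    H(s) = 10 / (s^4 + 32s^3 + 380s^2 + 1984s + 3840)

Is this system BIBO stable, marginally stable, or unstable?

stable

The denominator s^4 + 32s^3 + 380s^2 + 1984s + 3840 factors as (s + 8)^2(s + 10)(s + 6), giving poles at s = -8, -10, -8, -6.
Since all poles lie strictly in the left half-plane, the system is stable.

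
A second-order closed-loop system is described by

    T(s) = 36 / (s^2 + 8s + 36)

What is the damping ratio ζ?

Compare the denominator to the standard form s^2 + 2ζωₙs + ωₙ².
ωₙ² = 36, so ωₙ = 6 rad/s.
2ζωₙ = 8, so ζ = 8/(2·6) ≈ 0.6667.

ζ ≈ 0.6667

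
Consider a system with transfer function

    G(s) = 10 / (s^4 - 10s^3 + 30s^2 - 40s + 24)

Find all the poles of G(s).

The poles are the roots of the denominator s^4 - 10s^3 + 30s^2 - 40s + 24 = 0.
Trying s = 2: the polynomial evaluates to 0, so (s - 2) is a factor.
Dividing out leaves s^3 - 8s^2 + 14s - 12 = 0.
This factors further as (s - 6)(s^2 - 2s + 2) = 0.

s = 2, 6, 1 + j, 1 - j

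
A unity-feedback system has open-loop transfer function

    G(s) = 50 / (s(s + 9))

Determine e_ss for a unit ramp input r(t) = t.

e_ss = 0.1800

G(s) has one pole at the origin.
This is a Type 1 system. Kv = lim_{s→0} s·G(s) = 50/9.
e_ss = 1/Kv = 1/(50/9) = 9/50 ≈ 0.1800.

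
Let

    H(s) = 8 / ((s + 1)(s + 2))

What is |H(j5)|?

Substitute s = j5: numerator = 8, denominator = -23 + j15.
|H(j5)| = |8| / |-23 + j15| = 8 / 27.459 ≈ 0.2913.

|H(j5)| ≈ 0.2913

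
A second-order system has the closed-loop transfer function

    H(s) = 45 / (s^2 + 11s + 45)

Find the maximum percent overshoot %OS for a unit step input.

Comparing s^2 + 11s + 45 to s^2 + 2ζωₙs + ωₙ²: ωₙ = √45 ≈ 6.708 rad/s and ζ = 11/(2·√45) ≈ 0.8199.
%OS = 100·exp(−πζ/√(1−ζ²)) = 100·exp(−π·0.8199/√(1−0.8199²)) ≈ 1.11%.

%OS ≈ 1.11%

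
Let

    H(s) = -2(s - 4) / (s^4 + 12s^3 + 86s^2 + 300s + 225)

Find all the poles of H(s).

The poles are the roots of the denominator s^4 + 12s^3 + 86s^2 + 300s + 225 = 0.
Trying s = -5: the polynomial evaluates to 0, so (s + 5) is a factor.
Dividing out leaves s^3 + 7s^2 + 51s + 45 = 0.
This factors further as (s^2 + 6s + 45)(s + 1) = 0.

s = -3 + 6j, -3 - 6j, -5, -1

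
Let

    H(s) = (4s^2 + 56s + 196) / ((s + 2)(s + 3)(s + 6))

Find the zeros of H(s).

s = -7, -7

Set the numerator to zero: 4s^2 + 56s + 196 = 0, i.e. 4·(s^2 + 14s + 49) = 0.
Factoring: (s + 7)^2 = 0.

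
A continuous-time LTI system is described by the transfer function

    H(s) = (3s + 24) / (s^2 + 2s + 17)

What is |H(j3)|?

Substitute s = j3: numerator = 24 + j9, denominator = 8 + j6.
|H(j3)| = |24 + j9| / |8 + j6| = 25.632 / 10 ≈ 2.563.

|H(j3)| ≈ 2.563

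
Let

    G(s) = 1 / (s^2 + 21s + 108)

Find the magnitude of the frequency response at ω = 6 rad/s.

|G(j6)| ≈ 0.006891

Substitute s = j6: numerator = 1, denominator = 72 + j126.
|G(j6)| = |1| / |72 + j126| = 1 / 145.12 ≈ 0.006891.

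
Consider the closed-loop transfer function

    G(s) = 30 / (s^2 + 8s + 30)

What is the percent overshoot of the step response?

Comparing s^2 + 8s + 30 to s^2 + 2ζωₙs + ωₙ²: ωₙ = √30 ≈ 5.477 rad/s and ζ = 8/(2·√30) ≈ 0.7303.
%OS = 100·exp(−πζ/√(1−ζ²)) = 100·exp(−π·0.7303/√(1−0.7303²)) ≈ 3.48%.

%OS ≈ 3.48%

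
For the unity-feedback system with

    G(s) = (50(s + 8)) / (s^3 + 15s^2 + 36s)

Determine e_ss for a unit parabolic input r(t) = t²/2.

e_ss = ∞

G(s) has one pole at the origin.
This is a Type 1 system; Ka = lim_{s→0} s^2·G(s) = 0, so the steady-state error for a parabola input is infinite.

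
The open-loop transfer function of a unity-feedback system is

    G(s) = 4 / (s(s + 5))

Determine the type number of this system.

Type 1

The denominator has 1 factor of s at the origin (free integrator), so this is a Type 1 system.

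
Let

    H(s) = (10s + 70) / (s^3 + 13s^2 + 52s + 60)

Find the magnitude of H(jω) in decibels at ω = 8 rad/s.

|H(j8)|_dB ≈ -17.3 dB

Substitute s = j8: numerator = 70 + j80, denominator = -772 - j96.
|H(j8)| = |70 + j80| / |-772 - j96| = 106.30 / 777.95 ≈ 0.1366.
In decibels: 20·log₁₀(0.1366) ≈ -17.3 dB.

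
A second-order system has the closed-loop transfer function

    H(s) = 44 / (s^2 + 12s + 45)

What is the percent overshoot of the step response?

Comparing s^2 + 12s + 45 to s^2 + 2ζωₙs + ωₙ²: ωₙ = √45 ≈ 6.708 rad/s and ζ = 12/(2·√45) ≈ 0.8944.
%OS = 100·exp(−πζ/√(1−ζ²)) = 100·exp(−π·0.8944/√(1−0.8944²)) ≈ 0.187%.

%OS ≈ 0.187%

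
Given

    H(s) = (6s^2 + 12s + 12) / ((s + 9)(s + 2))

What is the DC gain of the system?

H(0) = 2/3 ≈ 0.6667

Set s = 0: H(0) = (12) / (18) = 2/3.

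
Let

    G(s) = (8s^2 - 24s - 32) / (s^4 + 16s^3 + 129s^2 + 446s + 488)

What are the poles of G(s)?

s = -5 ± 6j, -4, -2

The poles are the roots of the denominator s^4 + 16s^3 + 129s^2 + 446s + 488 = 0.
Trying s = -4: the polynomial evaluates to 0, so (s + 4) is a factor.
Dividing out leaves s^3 + 12s^2 + 81s + 122 = 0.
This factors further as (s^2 + 10s + 61)(s + 2) = 0.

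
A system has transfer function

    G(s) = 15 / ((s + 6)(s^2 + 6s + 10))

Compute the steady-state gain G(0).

Set s = 0: G(0) = (15) / (60) = 1/4.

G(0) = 1/4 ≈ 0.2500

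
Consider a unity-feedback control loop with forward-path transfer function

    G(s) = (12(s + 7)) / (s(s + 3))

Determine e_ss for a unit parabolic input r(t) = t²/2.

G(s) has one pole at the origin.
This is a Type 1 system; Ka = lim_{s→0} s^2·G(s) = 0, so the steady-state error for a parabola input is infinite.

e_ss = ∞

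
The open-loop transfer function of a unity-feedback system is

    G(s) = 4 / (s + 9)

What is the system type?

The denominator has no factor of s at the origin — no free integrator — so this is a Type 0 system.

Type 0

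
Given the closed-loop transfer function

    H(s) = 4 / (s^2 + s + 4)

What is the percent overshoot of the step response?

%OS ≈ 44.4%

Comparing s^2 + s + 4 to s^2 + 2ζωₙs + ωₙ²: ωₙ = 2 rad/s and ζ = 1/(2·2) = 0.25.
%OS = 100·exp(−πζ/√(1−ζ²)) = 100·exp(−π·0.25/√(1−0.25²)) ≈ 44.4%.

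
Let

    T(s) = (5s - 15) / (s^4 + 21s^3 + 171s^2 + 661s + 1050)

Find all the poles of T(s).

s = -4 ± 3j, -7, -6

The poles are the roots of the denominator s^4 + 21s^3 + 171s^2 + 661s + 1050 = 0.
Trying s = -7: the polynomial evaluates to 0, so (s + 7) is a factor.
Dividing out leaves s^3 + 14s^2 + 73s + 150 = 0.
This factors further as (s^2 + 8s + 25)(s + 6) = 0.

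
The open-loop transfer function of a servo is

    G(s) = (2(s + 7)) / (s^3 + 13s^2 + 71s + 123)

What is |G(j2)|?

Substitute s = j2: numerator = 14 + j4, denominator = 71 + j134.
|G(j2)| = |14 + j4| / |71 + j134| = 14.560 / 151.65 ≈ 0.09601.

|G(j2)| ≈ 0.09601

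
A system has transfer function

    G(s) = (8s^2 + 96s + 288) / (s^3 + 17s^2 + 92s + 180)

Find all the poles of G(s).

s = -4 ± 2j, -9

The poles are the roots of the denominator s^3 + 17s^2 + 92s + 180 = 0.
Trying s = -9: the polynomial evaluates to 0, so (s + 9) is a factor.
Dividing out leaves s^2 + 8s + 20 = 0.
The quadratic formula then gives s = -4 ± 2j.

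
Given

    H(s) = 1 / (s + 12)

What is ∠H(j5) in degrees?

∠H(j5) ≈ -22.62°

At s = j5: numerator = 1, denominator = 12 + j5.
∠H = ∠num − ∠den = 0° − (22.620°) = -22.62°.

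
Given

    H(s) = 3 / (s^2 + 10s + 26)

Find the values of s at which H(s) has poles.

s = -5 + j, -5 - j

The poles are the roots of the denominator s^2 + 10s + 26 = 0.
Using the quadratic formula: s = (-10 ± √(-4))/2 = -5 ± 1j.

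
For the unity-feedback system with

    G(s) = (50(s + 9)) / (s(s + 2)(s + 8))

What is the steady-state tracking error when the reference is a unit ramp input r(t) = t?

G(s) has one pole at the origin.
This is a Type 1 system. Kv = lim_{s→0} s·G(s) = 450/16 = 225/8.
e_ss = 1/Kv = 1/(225/8) = 8/225 ≈ 0.03556.

e_ss = 0.03556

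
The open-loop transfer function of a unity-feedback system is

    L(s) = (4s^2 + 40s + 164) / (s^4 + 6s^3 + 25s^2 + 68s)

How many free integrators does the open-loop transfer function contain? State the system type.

Type 1

Factor s from the denominator: s^4 + 6s^3 + 25s^2 + 68s = s·(s^3 + 6s^2 + 25s + 68).
There is 1 pole at the origin, so the system is Type 1.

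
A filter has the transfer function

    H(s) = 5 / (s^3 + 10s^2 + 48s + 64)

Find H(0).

Set s = 0: H(0) = (5) / (64) = 5/64.

H(0) = 5/64 ≈ 0.07812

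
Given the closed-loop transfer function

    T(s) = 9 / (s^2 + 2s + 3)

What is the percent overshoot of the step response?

%OS ≈ 10.8%

Comparing s^2 + 2s + 3 to s^2 + 2ζωₙs + ωₙ²: ωₙ = √3 ≈ 1.732 rad/s and ζ = 2/(2·√3) ≈ 0.5774.
%OS = 100·exp(−πζ/√(1−ζ²)) = 100·exp(−π·0.5774/√(1−0.5774²)) ≈ 10.8%.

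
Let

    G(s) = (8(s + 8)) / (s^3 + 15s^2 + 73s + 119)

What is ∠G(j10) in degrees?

∠G(j10) ≈ -139.7°

At s = j10: numerator = 64 + j80, denominator = -1381 - j270.
∠G = ∠num − ∠den = 51.340° − (-168.94°) = 220.3°, which wraps to -139.7°.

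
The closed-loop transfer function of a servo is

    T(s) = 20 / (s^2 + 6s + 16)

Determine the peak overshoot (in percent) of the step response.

%OS ≈ 2.84%

Comparing s^2 + 6s + 16 to s^2 + 2ζωₙs + ωₙ²: ωₙ = 4 rad/s and ζ = 6/(2·4) = 0.75.
%OS = 100·exp(−πζ/√(1−ζ²)) = 100·exp(−π·0.75/√(1−0.75²)) ≈ 2.84%.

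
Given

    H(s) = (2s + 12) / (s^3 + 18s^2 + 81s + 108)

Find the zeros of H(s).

s = -6

Set the numerator to zero: 2s + 12 = 0, i.e. 2·(s + 6) = 0.
So s = -6.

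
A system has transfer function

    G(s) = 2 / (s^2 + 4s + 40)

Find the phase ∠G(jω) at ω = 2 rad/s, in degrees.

At s = j2: numerator = 2, denominator = 36 + j8.
∠G = ∠num − ∠den = 0° − (12.529°) = -12.53°.

∠G(j2) ≈ -12.53°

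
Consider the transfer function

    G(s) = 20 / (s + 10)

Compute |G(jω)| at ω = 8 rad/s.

Substitute s = j8: numerator = 20, denominator = 10 + j8.
|G(j8)| = |20| / |10 + j8| = 20 / 12.806 ≈ 1.562.

|G(j8)| ≈ 1.562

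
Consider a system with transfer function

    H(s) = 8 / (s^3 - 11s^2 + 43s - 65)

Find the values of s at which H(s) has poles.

s = 3 + 2j, 3 - 2j, 5

The poles are the roots of the denominator s^3 - 11s^2 + 43s - 65 = 0.
Trying s = 5: the polynomial evaluates to 0, so (s - 5) is a factor.
Dividing out leaves s^2 - 6s + 13 = 0.
The quadratic formula then gives s = 3 ± 2j.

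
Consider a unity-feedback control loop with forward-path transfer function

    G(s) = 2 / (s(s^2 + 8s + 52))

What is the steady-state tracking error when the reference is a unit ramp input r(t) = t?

G(s) has one pole at the origin.
This is a Type 1 system. Kv = lim_{s→0} s·G(s) = 2/52 = 1/26.
e_ss = 1/Kv = 1/(1/26) = 26.

e_ss = 26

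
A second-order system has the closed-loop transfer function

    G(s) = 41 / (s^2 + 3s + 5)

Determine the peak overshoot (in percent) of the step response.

Comparing s^2 + 3s + 5 to s^2 + 2ζωₙs + ωₙ²: ωₙ = √5 ≈ 2.236 rad/s and ζ = 3/(2·√5) ≈ 0.6708.
%OS = 100·exp(−πζ/√(1−ζ²)) = 100·exp(−π·0.6708/√(1−0.6708²)) ≈ 5.83%.

%OS ≈ 5.83%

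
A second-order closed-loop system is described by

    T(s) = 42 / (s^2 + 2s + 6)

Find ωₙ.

ωₙ ≈ 2.449 rad/s

Compare the denominator to the standard form s^2 + 2ζωₙs + ωₙ².
ωₙ² = 6, so ωₙ = √6 ≈ 2.449 rad/s.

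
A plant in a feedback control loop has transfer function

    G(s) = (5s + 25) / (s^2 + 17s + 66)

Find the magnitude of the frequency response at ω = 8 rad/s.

Substitute s = j8: numerator = 25 + j40, denominator = 2 + j136.
|G(j8)| = |25 + j40| / |2 + j136| = 47.170 / 136.01 ≈ 0.3468.

|G(j8)| ≈ 0.3468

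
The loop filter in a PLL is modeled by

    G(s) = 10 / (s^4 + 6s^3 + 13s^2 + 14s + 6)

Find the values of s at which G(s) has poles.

The poles are the roots of the denominator s^4 + 6s^3 + 13s^2 + 14s + 6 = 0.
Trying s = -1: the polynomial evaluates to 0, so (s + 1) is a factor.
Dividing out leaves s^3 + 5s^2 + 8s + 6 = 0.
This factors further as (s^2 + 2s + 2)(s + 3) = 0.

s = -1 + j, -1 - j, -1, -3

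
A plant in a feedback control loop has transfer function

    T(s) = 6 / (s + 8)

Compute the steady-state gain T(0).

T(0) = 3/4 ≈ 0.7500

Set s = 0: T(0) = (6) / (8) = 3/4.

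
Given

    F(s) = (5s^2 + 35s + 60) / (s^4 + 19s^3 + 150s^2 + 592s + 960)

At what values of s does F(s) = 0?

s = -4, -3

Set the numerator to zero: 5s^2 + 35s + 60 = 0, i.e. 5·(s^2 + 7s + 12) = 0.
Factoring: (s + 4)(s + 3) = 0.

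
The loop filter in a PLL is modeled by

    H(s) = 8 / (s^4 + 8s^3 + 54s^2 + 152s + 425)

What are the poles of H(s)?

s = -3 ± 4j, -1 ± 4j

The poles are the roots of the denominator s^4 + 8s^3 + 54s^2 + 152s + 425 = 0.
No real roots exist; factor into two real quadratics: (s^2 + 6s + 25)(s^2 + 2s + 17) = 0.
Each quadratic gives a conjugate pair via the quadratic formula.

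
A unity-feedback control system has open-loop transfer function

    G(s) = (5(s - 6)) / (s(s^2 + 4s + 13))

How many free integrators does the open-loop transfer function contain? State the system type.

The denominator has 1 factor of s at the origin (free integrator), so this is a Type 1 system.

Type 1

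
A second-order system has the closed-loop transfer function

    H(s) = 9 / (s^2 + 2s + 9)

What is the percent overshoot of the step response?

Comparing s^2 + 2s + 9 to s^2 + 2ζωₙs + ωₙ²: ωₙ = 3 rad/s and ζ = 2/(2·3) ≈ 0.3333.
%OS = 100·exp(−πζ/√(1−ζ²)) = 100·exp(−π·0.3333/√(1−0.3333²)) ≈ 32.9%.

%OS ≈ 32.9%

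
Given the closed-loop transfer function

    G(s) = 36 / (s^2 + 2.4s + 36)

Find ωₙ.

ωₙ = 6 rad/s

Compare the denominator to the standard form s^2 + 2ζωₙs + ωₙ².
ωₙ² = 36, so ωₙ = 6 rad/s.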